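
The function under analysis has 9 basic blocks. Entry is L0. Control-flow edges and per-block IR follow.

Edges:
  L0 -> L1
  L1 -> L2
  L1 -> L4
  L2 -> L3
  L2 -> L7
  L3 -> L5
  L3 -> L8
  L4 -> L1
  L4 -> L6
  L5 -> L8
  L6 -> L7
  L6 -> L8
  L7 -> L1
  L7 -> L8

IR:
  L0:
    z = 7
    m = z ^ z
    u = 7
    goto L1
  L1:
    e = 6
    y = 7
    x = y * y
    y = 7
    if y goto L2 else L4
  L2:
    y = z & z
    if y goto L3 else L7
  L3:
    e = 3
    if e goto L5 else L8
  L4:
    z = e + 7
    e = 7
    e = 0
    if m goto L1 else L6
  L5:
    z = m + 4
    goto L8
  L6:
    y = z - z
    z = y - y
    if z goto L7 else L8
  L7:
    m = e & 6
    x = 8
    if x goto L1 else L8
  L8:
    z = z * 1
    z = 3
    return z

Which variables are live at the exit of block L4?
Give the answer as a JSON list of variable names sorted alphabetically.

Answer: ["e", "m", "z"]

Derivation:
Per-block:
  L0: {m,u,z} / ∅
  L1: {e,x,y} / ∅
  L2: {y} / {z}
  L3: {e} / ∅
  L4: {e,z} / {e,m}
  L5: {z} / {m}
  L6: {y,z} / {z}
  L7: {m,x} / {e}
  L8: {z} / {z}

Liveness:
  live L0: ∅→{m,z}
  live L1: {m,z}→{e,m,z}
  live L2: {e,m,z}→{e,m,z}
  live L3: {m,z}→{m,z}
  live L4: {e,m}→{e,m,z}
  live L5: {m}→{z}
  live L6: {e,z}→{e,z}
  live L7: {e,z}→{m,z}
  live L8: {z}→∅

live-out(L4) = ["e", "m", "z"]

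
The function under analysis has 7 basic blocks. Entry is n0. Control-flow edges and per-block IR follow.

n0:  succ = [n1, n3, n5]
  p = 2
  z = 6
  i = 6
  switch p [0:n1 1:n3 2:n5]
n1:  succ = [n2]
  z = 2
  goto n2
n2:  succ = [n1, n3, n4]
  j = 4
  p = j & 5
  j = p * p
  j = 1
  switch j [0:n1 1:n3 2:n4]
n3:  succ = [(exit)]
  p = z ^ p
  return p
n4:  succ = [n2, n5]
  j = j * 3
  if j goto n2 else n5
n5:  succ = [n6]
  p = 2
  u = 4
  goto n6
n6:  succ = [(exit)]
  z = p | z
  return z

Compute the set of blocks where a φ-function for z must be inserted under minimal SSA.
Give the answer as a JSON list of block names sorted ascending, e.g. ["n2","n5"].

Answer: ["n1", "n3", "n5"]

Derivation:
idom tree: n1←n0 n2←n1 n3←n0 n4←n2 n5←n0 n6←n5
Dom∩ at merges:
  n1: preds {n0,n2}: {n0} ∩ {n0,n1,n2} = {n0}; idom=n0
  n2: preds {n1,n4}: {n0,n1} ∩ {n0,n1,n2,n4} = {n0,n1}; idom=n1
  n3: preds {n0,n2}: {n0} ∩ {n0,n1,n2} = {n0}; idom=n0
  n5: preds {n0,n4}: {n0} ∩ {n0,n1,n2,n4} = {n0}; idom=n0

DF walk-up:
  n1←n0: walk · to n0
  n1←n2: walk n2→n1 to n0
  n2←n1: walk · to n1
  n2←n4: walk n4→n2 to n1
  n3←n0: walk · to n0
  n3←n2: walk n2→n1 to n0
  n5←n0: walk · to n0
  n5←n4: walk n4→n2→n1 to n0
  DF(n0)=∅
  DF(n1)={n1,n3,n5}
  DF(n2)={n1,n2,n3,n5}
  DF(n3)=∅
  DF(n4)={n2,n5}
  DF(n5)=∅
  DF(n6)=∅

φ for z: defs {n0,n1,n6}
  DF⁺ = {n1,n3,n5}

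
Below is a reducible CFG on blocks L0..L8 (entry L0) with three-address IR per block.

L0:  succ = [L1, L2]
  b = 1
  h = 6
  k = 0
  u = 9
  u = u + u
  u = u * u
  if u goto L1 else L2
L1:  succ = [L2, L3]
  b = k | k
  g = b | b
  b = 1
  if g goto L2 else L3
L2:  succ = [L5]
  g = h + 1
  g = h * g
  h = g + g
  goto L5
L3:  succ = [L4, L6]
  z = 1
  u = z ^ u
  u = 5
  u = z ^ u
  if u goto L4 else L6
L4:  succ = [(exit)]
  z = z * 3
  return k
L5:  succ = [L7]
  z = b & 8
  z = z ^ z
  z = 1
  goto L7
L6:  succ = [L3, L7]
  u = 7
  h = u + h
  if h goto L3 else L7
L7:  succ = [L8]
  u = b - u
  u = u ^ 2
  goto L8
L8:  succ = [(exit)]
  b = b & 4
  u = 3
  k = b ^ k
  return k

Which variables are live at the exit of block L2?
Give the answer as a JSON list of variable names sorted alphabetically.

Answer: ["b", "k", "u"]

Derivation:
Per-block:
  L0: def={b,h,k,u} ue=∅
  L1: def={b,g} ue={k}
  L2: def={g,h} ue={h}
  L3: def={u,z} ue={u}
  L4: def={z} ue={k,z}
  L5: def={z} ue={b}
  L6: def={h,u} ue={h}
  L7: def={u} ue={b,u}
  L8: def={b,k,u} ue={b,k}

Liveness:
  L0: in=∅ out={b,h,k,u}
  L1: in={h,k,u} out={b,h,k,u}
  L2: in={b,h,k,u} out={b,k,u}
  L3: in={b,h,k,u} out={b,h,k,z}
  L4: in={k,z} out=∅
  L5: in={b,k,u} out={b,k,u}
  L6: in={b,h,k} out={b,h,k,u}
  L7: in={b,k,u} out={b,k}
  L8: in={b,k} out=∅

live-out(L2) = ["b", "k", "u"]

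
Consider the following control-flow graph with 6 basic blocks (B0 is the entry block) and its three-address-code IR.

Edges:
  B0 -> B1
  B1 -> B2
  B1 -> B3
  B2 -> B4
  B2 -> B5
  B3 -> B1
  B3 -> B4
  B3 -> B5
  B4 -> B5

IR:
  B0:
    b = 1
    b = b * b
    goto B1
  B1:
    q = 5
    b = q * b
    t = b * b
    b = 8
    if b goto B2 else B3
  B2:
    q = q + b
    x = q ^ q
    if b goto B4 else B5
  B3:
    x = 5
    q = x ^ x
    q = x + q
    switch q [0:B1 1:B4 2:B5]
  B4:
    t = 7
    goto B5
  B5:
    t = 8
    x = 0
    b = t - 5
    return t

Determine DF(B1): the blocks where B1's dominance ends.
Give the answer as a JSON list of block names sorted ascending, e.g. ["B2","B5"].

Answer: ["B1"]

Derivation:
idom tree: B1←B0 B2←B1 B3←B1 B4←B1 B5←B1
Dom∩ at merges:
  B1: preds {B0,B3}: {B0} ∩ {B0,B1,B3} = {B0}; idom=B0
  B4: preds {B2,B3}: {B0,B1,B2} ∩ {B0,B1,B3} = {B0,B1}; idom=B1
  B5: preds {B2,B3,B4}: {B0,B1,B2} ∩ {B0,B1,B3} ∩ {B0,B1,B4} = {B0,B1}; idom=B1

DF derivation:
  B1←B0: walk · to B0
  B1←B3: walk B3→B1 to B0
  B4←B2: walk B2 to B1
  B4←B3: walk B3 to B1
  B5←B2: walk B2 to B1
  B5←B3: walk B3 to B1
  B5←B4: walk B4 to B1
  DF(B0)=∅
  DF(B1)={B1}
  DF(B2)={B4,B5}
  DF(B3)={B1,B4,B5}
  DF(B4)={B5}
  DF(B5)=∅

DF(B1) = ["B1"]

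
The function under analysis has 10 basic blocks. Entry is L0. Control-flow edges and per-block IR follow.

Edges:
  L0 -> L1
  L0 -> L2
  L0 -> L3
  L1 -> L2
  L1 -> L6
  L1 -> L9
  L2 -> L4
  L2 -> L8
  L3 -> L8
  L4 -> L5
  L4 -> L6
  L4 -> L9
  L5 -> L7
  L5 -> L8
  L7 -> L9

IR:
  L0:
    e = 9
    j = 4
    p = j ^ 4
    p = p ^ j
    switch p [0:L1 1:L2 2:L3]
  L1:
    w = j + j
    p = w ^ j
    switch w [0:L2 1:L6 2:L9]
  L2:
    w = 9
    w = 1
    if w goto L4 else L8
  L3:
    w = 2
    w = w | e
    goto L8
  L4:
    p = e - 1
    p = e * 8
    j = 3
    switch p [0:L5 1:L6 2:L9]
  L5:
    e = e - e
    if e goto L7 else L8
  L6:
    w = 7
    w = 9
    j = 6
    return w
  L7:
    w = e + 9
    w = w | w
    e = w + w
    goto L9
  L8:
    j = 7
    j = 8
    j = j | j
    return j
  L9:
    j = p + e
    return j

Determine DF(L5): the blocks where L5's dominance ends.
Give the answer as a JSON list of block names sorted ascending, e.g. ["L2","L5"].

Answer: ["L8", "L9"]

Working:
idom tree: L1←L0 L2←L0 L3←L0 L4←L2 L5←L4 L6←L0 L7←L5 L8←L0 L9←L0
Join-block Dom:
  L2: preds {L0,L1}: {L0} ∩ {L0,L1} = {L0}; idom=L0
  L6: preds {L1,L4}: {L0,L1} ∩ {L0,L2,L4} = {L0}; idom=L0
  L8: preds {L2,L3,L5}: {L0,L2} ∩ {L0,L3} ∩ {L0,L2,L4,L5} = {L0}; idom=L0
  L9: preds {L1,L4,L7}: {L0,L1} ∩ {L0,L2,L4} ∩ {L0,L2,L4,L5,L7} = {L0}; idom=L0

DF walk-up:
  L2←L0: walk · to L0
  L2←L1: walk L1 to L0
  L6←L1: walk L1 to L0
  L6←L4: walk L4→L2 to L0
  L8←L2: walk L2 to L0
  L8←L3: walk L3 to L0
  L8←L5: walk L5→L4→L2 to L0
  L9←L1: walk L1 to L0
  L9←L4: walk L4→L2 to L0
  L9←L7: walk L7→L5→L4→L2 to L0
  L0 → ∅
  L1 → {L2,L6,L9}
  L2 → {L6,L8,L9}
  L3 → {L8}
  L4 → {L6,L8,L9}
  L5 → {L8,L9}
  L6 → ∅
  L7 → {L9}
  L8 → ∅
  L9 → ∅

DF(L5) = ["L8", "L9"]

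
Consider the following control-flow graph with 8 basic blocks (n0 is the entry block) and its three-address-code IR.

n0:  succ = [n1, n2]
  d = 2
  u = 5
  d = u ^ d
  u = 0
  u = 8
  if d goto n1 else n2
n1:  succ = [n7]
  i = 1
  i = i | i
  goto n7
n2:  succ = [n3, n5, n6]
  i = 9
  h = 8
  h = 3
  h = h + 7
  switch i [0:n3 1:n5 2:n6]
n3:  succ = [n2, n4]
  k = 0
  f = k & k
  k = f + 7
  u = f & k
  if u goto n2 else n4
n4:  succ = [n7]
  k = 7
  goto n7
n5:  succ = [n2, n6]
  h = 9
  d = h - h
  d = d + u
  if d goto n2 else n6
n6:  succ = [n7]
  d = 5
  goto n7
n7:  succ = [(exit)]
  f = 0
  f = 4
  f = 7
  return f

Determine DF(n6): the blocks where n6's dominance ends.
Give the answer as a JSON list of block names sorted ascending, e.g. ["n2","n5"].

idom tree: n1←n0 n2←n0 n3←n2 n4←n3 n5←n2 n6←n2 n7←n0
Join-block Dom:
  n2: preds {n0,n3,n5}: {n0} ∩ {n0,n2,n3} ∩ {n0,n2,n5} = {n0}; idom=n0
  n6: preds {n2,n5}: {n0,n2} ∩ {n0,n2,n5} = {n0,n2}; idom=n2
  n7: preds {n1,n4,n6}: {n0,n1} ∩ {n0,n2,n3,n4} ∩ {n0,n2,n6} = {n0}; idom=n0

DF walk-up:
  n2←n0: walk · to n0
  n2←n3: walk n3→n2 to n0
  n2←n5: walk n5→n2 to n0
  n6←n2: walk · to n2
  n6←n5: walk n5 to n2
  n7←n1: walk n1 to n0
  n7←n4: walk n4→n3→n2 to n0
  n7←n6: walk n6→n2 to n0
  DF(n0)=∅
  DF(n1)={n7}
  DF(n2)={n2,n7}
  DF(n3)={n2,n7}
  DF(n4)={n7}
  DF(n5)={n2,n6}
  DF(n6)={n7}
  DF(n7)=∅

DF(n6) = ["n7"]

Answer: ["n7"]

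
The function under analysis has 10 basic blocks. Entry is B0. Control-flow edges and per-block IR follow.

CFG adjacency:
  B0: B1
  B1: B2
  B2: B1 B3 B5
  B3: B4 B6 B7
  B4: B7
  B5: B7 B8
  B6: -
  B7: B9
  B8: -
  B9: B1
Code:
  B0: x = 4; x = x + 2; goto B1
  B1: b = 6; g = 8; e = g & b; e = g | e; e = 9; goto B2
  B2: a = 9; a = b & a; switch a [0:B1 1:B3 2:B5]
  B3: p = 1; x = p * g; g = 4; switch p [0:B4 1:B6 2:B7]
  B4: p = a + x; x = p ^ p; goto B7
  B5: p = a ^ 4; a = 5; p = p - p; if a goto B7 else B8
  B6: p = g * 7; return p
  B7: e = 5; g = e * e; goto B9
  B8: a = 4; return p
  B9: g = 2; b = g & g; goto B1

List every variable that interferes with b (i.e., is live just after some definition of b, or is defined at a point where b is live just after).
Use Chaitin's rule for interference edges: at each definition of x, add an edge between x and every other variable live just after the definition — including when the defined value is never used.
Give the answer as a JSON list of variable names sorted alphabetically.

Per-block:
  B0: def={x} ue=∅
  B1: def={b,e,g} ue=∅
  B2: def={a} ue={b}
  B3: def={g,p,x} ue={g}
  B4: def={p,x} ue={a,x}
  B5: def={a,p} ue={a}
  B6: def={p} ue={g}
  B7: def={e,g} ue=∅
  B8: def={a} ue={p}
  B9: def={b,g} ue=∅

Backward fixpoint:
  B0: in=∅ out=∅
  B1: in=∅ out={b,g}
  B2: in={b,g} out={a,g}
  B3: in={a,g} out={a,g,x}
  B4: in={a,x} out=∅
  B5: in={a} out={p}
  B6: in={g} out=∅
  B7: in=∅ out=∅
  B8: in={p} out=∅
  B9: in=∅ out=∅

Interference:
  a↔{b,g,p,x}
  b↔{a,e,g}
  e↔{b,g}
  g↔{a,b,e,p,x}
  p↔{a,g,x}
  x↔{a,g,p}

N(b) = ["a", "e", "g"]

Answer: ["a", "e", "g"]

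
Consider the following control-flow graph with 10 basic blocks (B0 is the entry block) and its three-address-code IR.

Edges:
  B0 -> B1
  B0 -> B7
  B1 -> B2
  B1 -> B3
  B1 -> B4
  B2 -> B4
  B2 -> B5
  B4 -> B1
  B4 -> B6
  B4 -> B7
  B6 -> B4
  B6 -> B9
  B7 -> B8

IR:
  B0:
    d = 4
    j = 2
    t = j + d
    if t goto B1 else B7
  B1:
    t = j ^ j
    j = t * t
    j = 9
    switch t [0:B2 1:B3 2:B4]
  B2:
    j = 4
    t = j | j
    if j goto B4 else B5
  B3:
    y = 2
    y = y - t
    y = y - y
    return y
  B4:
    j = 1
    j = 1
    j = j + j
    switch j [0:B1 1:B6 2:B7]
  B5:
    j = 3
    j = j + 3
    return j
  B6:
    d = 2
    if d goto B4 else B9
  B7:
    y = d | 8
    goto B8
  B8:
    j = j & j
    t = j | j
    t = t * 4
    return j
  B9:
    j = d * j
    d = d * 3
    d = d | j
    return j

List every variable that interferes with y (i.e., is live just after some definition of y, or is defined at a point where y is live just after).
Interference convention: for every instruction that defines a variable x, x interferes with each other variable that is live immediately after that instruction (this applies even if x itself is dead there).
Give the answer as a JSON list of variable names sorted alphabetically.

Answer: ["j", "t"]

Derivation:
Block summaries:
  B0: {d,j,t} / ∅
  B1: {j,t} / {j}
  B2: {j,t} / ∅
  B3: {y} / {t}
  B4: {j} / ∅
  B5: {j} / ∅
  B6: {d} / ∅
  B7: {y} / {d}
  B8: {j,t} / {j}
  B9: {d,j} / {d,j}

Liveness:
  B0 li=∅ lo={d,j}
  B1 li={d,j} lo={d,t}
  B2 li={d} lo={d}
  B3 li={t} lo=∅
  B4 li={d} lo={d,j}
  B5 li=∅ lo=∅
  B6 li={j} lo={d,j}
  B7 li={d,j} lo={j}
  B8 li={j} lo=∅
  B9 li={d,j} lo=∅

Interference:
  d — {j,t}
  j — {d,t,y}
  t — {d,j,y}
  y — {j,t}

N(y) = ["j", "t"]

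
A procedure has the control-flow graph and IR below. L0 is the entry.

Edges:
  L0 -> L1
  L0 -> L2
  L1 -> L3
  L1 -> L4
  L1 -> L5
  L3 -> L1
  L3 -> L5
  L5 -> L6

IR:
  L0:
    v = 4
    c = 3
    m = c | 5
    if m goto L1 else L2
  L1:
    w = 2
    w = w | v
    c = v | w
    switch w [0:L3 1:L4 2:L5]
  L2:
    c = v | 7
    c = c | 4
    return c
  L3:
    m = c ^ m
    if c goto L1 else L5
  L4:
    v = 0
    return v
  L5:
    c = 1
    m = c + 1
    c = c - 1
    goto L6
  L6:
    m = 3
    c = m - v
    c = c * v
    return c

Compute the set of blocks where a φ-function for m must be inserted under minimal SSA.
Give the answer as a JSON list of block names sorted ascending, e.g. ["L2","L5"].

idom tree: L1←L0 L2←L0 L3←L1 L4←L1 L5←L1 L6←L5
Join-block Dom:
  L1: preds {L0,L3}: {L0} ∩ {L0,L1,L3} = {L0}; idom=L0
  L5: preds {L1,L3}: {L0,L1} ∩ {L0,L1,L3} = {L0,L1}; idom=L1

DF walk-up:
  join L1 pred L0: · stop@L0
  join L1 pred L3: L3→L1 stop@L0
  join L5 pred L1: · stop@L1
  join L5 pred L3: L3 stop@L1
  DF(L0)=∅
  DF(L1)={L1}
  DF(L2)=∅
  DF(L3)={L1,L5}
  DF(L4)=∅
  DF(L5)=∅
  DF(L6)=∅

φ for m: defs {L0,L3,L5,L6}
  DF⁺ = {L1,L5}

Answer: ["L1", "L5"]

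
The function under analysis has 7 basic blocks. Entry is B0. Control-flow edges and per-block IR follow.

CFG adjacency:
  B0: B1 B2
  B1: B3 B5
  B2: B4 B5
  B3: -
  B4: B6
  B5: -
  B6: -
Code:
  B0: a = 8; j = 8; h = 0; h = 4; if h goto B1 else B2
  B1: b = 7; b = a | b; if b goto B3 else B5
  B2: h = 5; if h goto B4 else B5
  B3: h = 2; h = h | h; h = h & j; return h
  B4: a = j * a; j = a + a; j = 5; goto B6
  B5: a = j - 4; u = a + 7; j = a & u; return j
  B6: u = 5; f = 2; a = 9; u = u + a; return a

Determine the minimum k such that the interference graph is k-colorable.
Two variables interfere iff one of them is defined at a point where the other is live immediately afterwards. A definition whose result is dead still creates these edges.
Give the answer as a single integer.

Answer: 3

Analysis:
def/use:
  B0: def={a,h,j} ue=∅
  B1: def={b} ue={a}
  B2: def={h} ue=∅
  B3: def={h} ue={j}
  B4: def={a,j} ue={a,j}
  B5: def={a,j,u} ue={j}
  B6: def={a,f,u} ue=∅

Live sets:
  live B0: ∅→{a,j}
  live B1: {a,j}→{j}
  live B2: {a,j}→{a,j}
  live B3: {j}→∅
  live B4: {a,j}→∅
  live B5: {j}→∅
  live B6: ∅→∅

Conflict graph:
  a — {b,h,j,u}
  b — {a,j}
  f — {u}
  h — {a,j}
  j — {a,b,h}
  u — {a,f}

Colouring:
  {a,b,j} pairwise interfere (3-clique) ⇒ χ ≥ 3
  3-colouring: R0={a,f}  R1={j,u}  R2={b,h}
  χ = 3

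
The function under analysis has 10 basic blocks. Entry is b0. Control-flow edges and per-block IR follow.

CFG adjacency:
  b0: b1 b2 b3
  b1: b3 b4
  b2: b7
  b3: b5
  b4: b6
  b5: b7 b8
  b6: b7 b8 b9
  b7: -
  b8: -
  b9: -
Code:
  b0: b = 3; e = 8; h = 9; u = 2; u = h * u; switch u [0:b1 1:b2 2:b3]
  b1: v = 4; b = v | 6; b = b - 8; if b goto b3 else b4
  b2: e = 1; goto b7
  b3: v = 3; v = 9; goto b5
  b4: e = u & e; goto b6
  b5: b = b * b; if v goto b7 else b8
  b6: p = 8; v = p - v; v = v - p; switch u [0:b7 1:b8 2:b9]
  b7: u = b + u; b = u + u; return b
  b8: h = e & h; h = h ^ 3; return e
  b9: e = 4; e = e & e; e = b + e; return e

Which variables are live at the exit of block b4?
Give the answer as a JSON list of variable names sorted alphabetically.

def/use:
  b0 def {b,e,h,u} use ∅
  b1 def {b,v} use ∅
  b2 def {e} use ∅
  b3 def {v} use ∅
  b4 def {e} use {e,u}
  b5 def {b} use {b,v}
  b6 def {p,v} use {u,v}
  b7 def {b,u} use {b,u}
  b8 def {h} use {e,h}
  b9 def {e} use {b}

Liveness:
  b0 li=∅ lo={b,e,h,u}
  b1 li={e,h,u} lo={b,e,h,u,v}
  b2 li={b,u} lo={b,u}
  b3 li={b,e,h,u} lo={b,e,h,u,v}
  b4 li={b,e,h,u,v} lo={b,e,h,u,v}
  b5 li={b,e,h,u,v} lo={b,e,h,u}
  b6 li={b,e,h,u,v} lo={b,e,h,u}
  b7 li={b,u} lo=∅
  b8 li={e,h} lo=∅
  b9 li={b} lo=∅

live-out(b4) = ["b", "e", "h", "u", "v"]

Answer: ["b", "e", "h", "u", "v"]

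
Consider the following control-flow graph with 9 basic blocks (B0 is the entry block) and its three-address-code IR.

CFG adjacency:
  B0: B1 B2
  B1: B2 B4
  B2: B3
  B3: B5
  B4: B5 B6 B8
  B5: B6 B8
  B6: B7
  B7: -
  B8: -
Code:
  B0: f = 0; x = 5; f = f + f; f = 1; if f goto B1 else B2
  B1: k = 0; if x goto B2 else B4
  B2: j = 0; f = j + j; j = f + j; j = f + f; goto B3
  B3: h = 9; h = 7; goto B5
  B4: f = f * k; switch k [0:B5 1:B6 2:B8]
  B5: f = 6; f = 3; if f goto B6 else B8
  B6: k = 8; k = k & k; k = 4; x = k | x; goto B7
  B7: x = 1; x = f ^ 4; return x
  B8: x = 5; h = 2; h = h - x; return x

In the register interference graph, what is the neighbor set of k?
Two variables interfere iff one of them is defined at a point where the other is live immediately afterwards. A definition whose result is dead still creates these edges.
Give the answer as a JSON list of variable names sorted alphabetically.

Answer: ["f", "x"]

Derivation:
Block summaries:
  B0: def={f,x} ue=∅
  B1: def={k} ue={x}
  B2: def={f,j} ue=∅
  B3: def={h} ue=∅
  B4: def={f} ue={f,k}
  B5: def={f} ue=∅
  B6: def={k,x} ue={x}
  B7: def={x} ue={f}
  B8: def={h,x} ue=∅

Backward fixpoint:
  B0: in=∅ out={f,x}
  B1: in={f,x} out={f,k,x}
  B2: in={x} out={x}
  B3: in={x} out={x}
  B4: in={f,k,x} out={f,x}
  B5: in={x} out={f,x}
  B6: in={f,x} out={f}
  B7: in={f} out=∅
  B8: in=∅ out=∅

Interfere edges:
  f↔{j,k,x}
  h↔{x}
  j↔{f,x}
  k↔{f,x}
  x↔{f,h,j,k}

N(k) = ["f", "x"]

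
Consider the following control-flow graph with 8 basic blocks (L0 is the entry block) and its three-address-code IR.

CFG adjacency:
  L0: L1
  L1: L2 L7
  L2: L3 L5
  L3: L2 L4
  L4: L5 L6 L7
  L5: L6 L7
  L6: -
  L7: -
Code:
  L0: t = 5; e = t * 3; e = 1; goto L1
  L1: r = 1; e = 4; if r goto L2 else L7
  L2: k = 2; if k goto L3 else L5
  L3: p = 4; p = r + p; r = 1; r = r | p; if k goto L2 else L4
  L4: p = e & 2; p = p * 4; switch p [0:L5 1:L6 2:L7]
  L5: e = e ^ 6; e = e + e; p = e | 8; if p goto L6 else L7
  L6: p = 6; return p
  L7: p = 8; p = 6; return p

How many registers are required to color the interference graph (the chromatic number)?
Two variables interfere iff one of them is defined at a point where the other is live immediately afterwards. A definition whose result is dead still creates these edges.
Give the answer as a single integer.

Block summaries:
  L0 def {e,t} use ∅
  L1 def {e,r} use ∅
  L2 def {k} use ∅
  L3 def {p,r} use {k,r}
  L4 def {p} use {e}
  L5 def {e,p} use {e}
  L6 def {p} use ∅
  L7 def {p} use ∅

Live sets:
  L0: in=∅ out=∅
  L1: in=∅ out={e,r}
  L2: in={e,r} out={e,k,r}
  L3: in={e,k,r} out={e,r}
  L4: in={e} out={e}
  L5: in={e} out=∅
  L6: in=∅ out=∅
  L7: in=∅ out=∅

Interference:
  e: {k,p,r}
  k: {e,p,r}
  p: {e,k,r}
  r: {e,k,p}
  t: ∅

Chromatic number:
  {e,k,p,r} pairwise interfere (4-clique) ⇒ χ ≥ 4
  assign e→c0 k→c1 p→c2 r→c3 t→c0 — no edge inside a register ⇒ χ ≤ 4
  χ = 4

Answer: 4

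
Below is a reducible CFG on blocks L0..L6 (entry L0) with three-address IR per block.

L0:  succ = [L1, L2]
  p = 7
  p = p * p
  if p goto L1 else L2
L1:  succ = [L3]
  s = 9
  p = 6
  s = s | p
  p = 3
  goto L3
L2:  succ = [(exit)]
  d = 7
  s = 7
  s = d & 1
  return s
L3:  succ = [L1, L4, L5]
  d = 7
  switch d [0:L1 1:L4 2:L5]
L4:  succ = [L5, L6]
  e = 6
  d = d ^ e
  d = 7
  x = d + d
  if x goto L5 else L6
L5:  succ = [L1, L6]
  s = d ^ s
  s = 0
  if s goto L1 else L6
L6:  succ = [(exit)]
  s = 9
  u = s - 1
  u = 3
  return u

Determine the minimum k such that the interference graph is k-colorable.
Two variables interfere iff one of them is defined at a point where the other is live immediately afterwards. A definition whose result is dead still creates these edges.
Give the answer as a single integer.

Answer: 3

Working:
def/use:
  L0 def {p} use ∅
  L1 def {p,s} use ∅
  L2 def {d,s} use ∅
  L3 def {d} use ∅
  L4 def {d,e,x} use {d}
  L5 def {s} use {d,s}
  L6 def {s,u} use ∅

Backward fixpoint:
  L0 li=∅ lo=∅
  L1 li=∅ lo={s}
  L2 li=∅ lo=∅
  L3 li={s} lo={d,s}
  L4 li={d,s} lo={d,s}
  L5 li={d,s} lo=∅
  L6 li=∅ lo=∅

Interference:
  d — {e,s,x}
  e — {d,s}
  p — {s}
  s — {d,e,p,x}
  u — ∅
  x — {d,s}

Colouring:
  lower bound: {d,e,s} mutually conflict ⇒ χ ≥ 3
  assign d→r1 e→r2 p→r1 s→r0 u→r0 x→r2 — no edge inside a register ⇒ χ ≤ 3
  χ = 3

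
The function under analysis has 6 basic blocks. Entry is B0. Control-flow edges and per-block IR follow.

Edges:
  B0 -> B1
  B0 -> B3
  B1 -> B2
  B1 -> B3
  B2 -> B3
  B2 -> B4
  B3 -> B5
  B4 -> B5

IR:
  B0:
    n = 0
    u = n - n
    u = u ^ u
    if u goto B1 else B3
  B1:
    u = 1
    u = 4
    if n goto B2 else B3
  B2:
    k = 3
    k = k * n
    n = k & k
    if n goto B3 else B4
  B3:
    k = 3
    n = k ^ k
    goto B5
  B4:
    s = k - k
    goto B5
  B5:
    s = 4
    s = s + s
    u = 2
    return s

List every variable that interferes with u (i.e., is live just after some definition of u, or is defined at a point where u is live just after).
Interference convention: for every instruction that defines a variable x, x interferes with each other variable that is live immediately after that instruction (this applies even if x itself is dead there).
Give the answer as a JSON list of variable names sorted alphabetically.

Answer: ["n", "s"]

Analysis:
Block summaries:
  B0 def {n,u} use ∅
  B1 def {u} use {n}
  B2 def {k,n} use {n}
  B3 def {k,n} use ∅
  B4 def {s} use {k}
  B5 def {s,u} use ∅

Liveness:
  live B0: ∅→{n}
  live B1: {n}→{n}
  live B2: {n}→{k}
  live B3: ∅→∅
  live B4: {k}→∅
  live B5: ∅→∅

Interference:
  k↔{n}
  n↔{k,u}
  s↔{u}
  u↔{n,s}

N(u) = ["n", "s"]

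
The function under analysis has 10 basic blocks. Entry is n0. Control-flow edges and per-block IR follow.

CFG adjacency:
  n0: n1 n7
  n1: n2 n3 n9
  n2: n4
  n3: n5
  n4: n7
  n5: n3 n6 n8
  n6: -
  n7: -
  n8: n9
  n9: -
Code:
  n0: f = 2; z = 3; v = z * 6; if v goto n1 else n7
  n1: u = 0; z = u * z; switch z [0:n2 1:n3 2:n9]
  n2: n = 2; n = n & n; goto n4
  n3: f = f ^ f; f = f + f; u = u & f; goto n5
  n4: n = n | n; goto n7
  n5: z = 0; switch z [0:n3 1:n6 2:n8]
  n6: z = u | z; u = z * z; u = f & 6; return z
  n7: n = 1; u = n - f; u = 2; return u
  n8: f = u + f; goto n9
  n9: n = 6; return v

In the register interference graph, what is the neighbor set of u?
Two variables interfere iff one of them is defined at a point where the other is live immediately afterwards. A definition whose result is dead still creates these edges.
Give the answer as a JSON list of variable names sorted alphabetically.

Answer: ["f", "v", "z"]

Working:
Block summaries:
  n0: {f,v,z} / ∅
  n1: {u,z} / {z}
  n2: {n} / ∅
  n3: {f,u} / {f,u}
  n4: {n} / {n}
  n5: {z} / ∅
  n6: {u,z} / {f,u,z}
  n7: {n,u} / {f}
  n8: {f} / {f,u}
  n9: {n} / {v}

Live sets:
  n0: in=∅ out={f,v,z}
  n1: in={f,v,z} out={f,u,v}
  n2: in={f} out={f,n}
  n3: in={f,u,v} out={f,u,v}
  n4: in={f,n} out={f}
  n5: in={f,u,v} out={f,u,v,z}
  n6: in={f,u,z} out=∅
  n7: in={f} out=∅
  n8: in={f,u,v} out={v}
  n9: in={v} out=∅

Interference:
  f↔{n,u,v,z}
  n↔{f,v}
  u↔{f,v,z}
  v↔{f,n,u,z}
  z↔{f,u,v}

N(u) = ["f", "v", "z"]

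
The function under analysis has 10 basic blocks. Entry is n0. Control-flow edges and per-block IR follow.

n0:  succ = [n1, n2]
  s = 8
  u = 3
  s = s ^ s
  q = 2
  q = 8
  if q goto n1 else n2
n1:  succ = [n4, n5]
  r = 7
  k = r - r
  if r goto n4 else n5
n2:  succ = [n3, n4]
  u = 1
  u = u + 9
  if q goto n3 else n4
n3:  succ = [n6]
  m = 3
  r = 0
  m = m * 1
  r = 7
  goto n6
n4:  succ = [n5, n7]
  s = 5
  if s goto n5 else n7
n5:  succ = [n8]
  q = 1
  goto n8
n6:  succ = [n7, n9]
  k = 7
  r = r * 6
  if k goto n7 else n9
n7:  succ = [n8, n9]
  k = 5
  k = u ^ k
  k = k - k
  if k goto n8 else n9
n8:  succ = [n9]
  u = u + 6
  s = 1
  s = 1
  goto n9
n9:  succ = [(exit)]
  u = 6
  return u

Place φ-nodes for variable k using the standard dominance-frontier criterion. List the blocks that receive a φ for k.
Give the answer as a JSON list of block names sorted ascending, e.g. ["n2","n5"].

Answer: ["n4", "n5", "n7", "n8", "n9"]

Derivation:
idom tree: n1←n0 n2←n0 n3←n2 n4←n0 n5←n0 n6←n3 n7←n0 n8←n0 n9←n0
Join-block Dom:
  n4: preds {n1,n2}: {n0,n1} ∩ {n0,n2} = {n0}; idom=n0
  n5: preds {n1,n4}: {n0,n1} ∩ {n0,n4} = {n0}; idom=n0
  n7: preds {n4,n6}: {n0,n4} ∩ {n0,n2,n3,n6} = {n0}; idom=n0
  n8: preds {n5,n7}: {n0,n5} ∩ {n0,n7} = {n0}; idom=n0
  n9: preds {n6,n7,n8}: {n0,n2,n3,n6} ∩ {n0,n7} ∩ {n0,n8} = {n0}; idom=n0

Frontier:
  n4←n1: walk n1 to n0
  n4←n2: walk n2 to n0
  n5←n1: walk n1 to n0
  n5←n4: walk n4 to n0
  n7←n4: walk n4 to n0
  n7←n6: walk n6→n3→n2 to n0
  n8←n5: walk n5 to n0
  n8←n7: walk n7 to n0
  n9←n6: walk n6→n3→n2 to n0
  n9←n7: walk n7 to n0
  n9←n8: walk n8 to n0
  DF(n0)=∅
  DF(n1)={n4,n5}
  DF(n2)={n4,n7,n9}
  DF(n3)={n7,n9}
  DF(n4)={n5,n7}
  DF(n5)={n8}
  DF(n6)={n7,n9}
  DF(n7)={n8,n9}
  DF(n8)={n9}
  DF(n9)=∅

φ for k: defs {n1,n6,n7}
  DF⁺ = {n4,n5,n7,n8,n9}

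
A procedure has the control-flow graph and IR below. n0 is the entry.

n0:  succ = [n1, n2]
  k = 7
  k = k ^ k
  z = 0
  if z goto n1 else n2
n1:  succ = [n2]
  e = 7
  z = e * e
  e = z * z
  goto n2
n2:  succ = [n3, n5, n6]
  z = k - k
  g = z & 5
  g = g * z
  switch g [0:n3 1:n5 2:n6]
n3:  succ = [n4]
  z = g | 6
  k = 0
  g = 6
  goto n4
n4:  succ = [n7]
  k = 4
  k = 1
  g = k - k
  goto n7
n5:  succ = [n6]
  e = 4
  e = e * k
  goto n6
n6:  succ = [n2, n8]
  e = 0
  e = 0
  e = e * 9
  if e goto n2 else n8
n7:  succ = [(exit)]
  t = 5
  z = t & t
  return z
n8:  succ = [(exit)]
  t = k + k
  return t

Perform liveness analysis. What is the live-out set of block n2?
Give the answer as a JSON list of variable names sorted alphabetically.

Block summaries:
  n0: def={k,z} ue=∅
  n1: def={e,z} ue=∅
  n2: def={g,z} ue={k}
  n3: def={g,k,z} ue={g}
  n4: def={g,k} ue=∅
  n5: def={e} ue={k}
  n6: def={e} ue=∅
  n7: def={t,z} ue=∅
  n8: def={t} ue={k}

Live sets:
  live n0: ∅→{k}
  live n1: {k}→{k}
  live n2: {k}→{g,k}
  live n3: {g}→∅
  live n4: ∅→∅
  live n5: {k}→{k}
  live n6: {k}→{k}
  live n7: ∅→∅
  live n8: {k}→∅

live-out(n2) = ["g", "k"]

Answer: ["g", "k"]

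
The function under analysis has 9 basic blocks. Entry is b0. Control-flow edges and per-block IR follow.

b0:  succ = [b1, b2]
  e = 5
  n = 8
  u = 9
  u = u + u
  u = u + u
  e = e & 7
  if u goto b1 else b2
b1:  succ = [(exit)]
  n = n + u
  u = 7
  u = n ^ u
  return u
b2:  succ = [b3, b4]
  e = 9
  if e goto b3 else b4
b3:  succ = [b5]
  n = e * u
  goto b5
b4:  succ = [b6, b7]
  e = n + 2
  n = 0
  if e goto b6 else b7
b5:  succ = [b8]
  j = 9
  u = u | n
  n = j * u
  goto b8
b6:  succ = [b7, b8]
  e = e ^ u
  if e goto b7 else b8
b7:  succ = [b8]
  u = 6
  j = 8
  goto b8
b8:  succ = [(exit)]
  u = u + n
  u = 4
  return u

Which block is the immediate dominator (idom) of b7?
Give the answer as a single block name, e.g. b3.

Answer: b4

Derivation:
idom tree: b1←b0 b2←b0 b3←b2 b4←b2 b5←b3 b6←b4 b7←b4 b8←b2
Dom at joins:
  b7: preds {b4,b6}: {b0,b2,b4} ∩ {b0,b2,b4,b6} = {b0,b2,b4}; idom=b4
  b8: preds {b5,b6,b7}: {b0,b2,b3,b5} ∩ {b0,b2,b4,b6} ∩ {b0,b2,b4,b7} = {b0,b2}; idom=b2

idom(b7) = b4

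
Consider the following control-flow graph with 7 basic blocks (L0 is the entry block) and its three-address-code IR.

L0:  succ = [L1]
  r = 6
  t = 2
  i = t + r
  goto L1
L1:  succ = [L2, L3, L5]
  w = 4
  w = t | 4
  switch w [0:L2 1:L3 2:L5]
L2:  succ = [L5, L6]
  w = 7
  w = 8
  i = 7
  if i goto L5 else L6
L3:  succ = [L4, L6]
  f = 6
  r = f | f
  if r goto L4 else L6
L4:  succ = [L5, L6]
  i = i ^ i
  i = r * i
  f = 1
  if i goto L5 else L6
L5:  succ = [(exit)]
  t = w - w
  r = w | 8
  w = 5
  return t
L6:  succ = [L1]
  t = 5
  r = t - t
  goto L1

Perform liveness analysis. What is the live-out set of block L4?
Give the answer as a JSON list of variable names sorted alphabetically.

Answer: ["i", "w"]

Derivation:
def/use:
  L0: {i,r,t} / ∅
  L1: {w} / {t}
  L2: {i,w} / ∅
  L3: {f,r} / ∅
  L4: {f,i} / {i,r}
  L5: {r,t,w} / {w}
  L6: {r,t} / ∅

Liveness:
  L0: in=∅ out={i,t}
  L1: in={i,t} out={i,w}
  L2: in=∅ out={i,w}
  L3: in={i,w} out={i,r,w}
  L4: in={i,r,w} out={i,w}
  L5: in={w} out=∅
  L6: in={i} out={i,t}

live-out(L4) = ["i", "w"]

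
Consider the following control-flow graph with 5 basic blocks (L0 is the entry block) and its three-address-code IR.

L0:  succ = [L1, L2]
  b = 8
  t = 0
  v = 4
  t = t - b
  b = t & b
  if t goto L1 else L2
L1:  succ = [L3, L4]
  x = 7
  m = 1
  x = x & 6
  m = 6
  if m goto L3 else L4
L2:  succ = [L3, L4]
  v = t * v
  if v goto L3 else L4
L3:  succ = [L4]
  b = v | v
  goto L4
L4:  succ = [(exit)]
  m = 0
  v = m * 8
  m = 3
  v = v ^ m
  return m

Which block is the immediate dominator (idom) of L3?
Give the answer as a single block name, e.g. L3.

idom tree: L1←L0 L2←L0 L3←L0 L4←L0
Dom at joins:
  L3: preds {L1,L2}: {L0,L1} ∩ {L0,L2} = {L0}; idom=L0
  L4: preds {L1,L2,L3}: {L0,L1} ∩ {L0,L2} ∩ {L0,L3} = {L0}; idom=L0

idom(L3) = L0

Answer: L0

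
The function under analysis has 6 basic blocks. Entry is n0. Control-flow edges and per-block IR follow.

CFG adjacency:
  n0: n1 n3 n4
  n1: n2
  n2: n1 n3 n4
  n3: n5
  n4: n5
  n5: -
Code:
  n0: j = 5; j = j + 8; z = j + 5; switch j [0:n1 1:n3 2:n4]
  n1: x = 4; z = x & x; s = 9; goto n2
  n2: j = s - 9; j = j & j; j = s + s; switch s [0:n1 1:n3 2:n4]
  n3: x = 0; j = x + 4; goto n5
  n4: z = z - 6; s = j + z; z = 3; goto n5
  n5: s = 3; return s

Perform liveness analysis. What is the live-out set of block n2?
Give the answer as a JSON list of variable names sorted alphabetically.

Answer: ["j", "z"]

Derivation:
def/use:
  n0 def {j,z} use ∅
  n1 def {s,x,z} use ∅
  n2 def {j} use {s}
  n3 def {j,x} use ∅
  n4 def {s,z} use {j,z}
  n5 def {s} use ∅

Liveness:
  n0 li=∅ lo={j,z}
  n1 li=∅ lo={s,z}
  n2 li={s,z} lo={j,z}
  n3 li=∅ lo=∅
  n4 li={j,z} lo=∅
  n5 li=∅ lo=∅

live-out(n2) = ["j", "z"]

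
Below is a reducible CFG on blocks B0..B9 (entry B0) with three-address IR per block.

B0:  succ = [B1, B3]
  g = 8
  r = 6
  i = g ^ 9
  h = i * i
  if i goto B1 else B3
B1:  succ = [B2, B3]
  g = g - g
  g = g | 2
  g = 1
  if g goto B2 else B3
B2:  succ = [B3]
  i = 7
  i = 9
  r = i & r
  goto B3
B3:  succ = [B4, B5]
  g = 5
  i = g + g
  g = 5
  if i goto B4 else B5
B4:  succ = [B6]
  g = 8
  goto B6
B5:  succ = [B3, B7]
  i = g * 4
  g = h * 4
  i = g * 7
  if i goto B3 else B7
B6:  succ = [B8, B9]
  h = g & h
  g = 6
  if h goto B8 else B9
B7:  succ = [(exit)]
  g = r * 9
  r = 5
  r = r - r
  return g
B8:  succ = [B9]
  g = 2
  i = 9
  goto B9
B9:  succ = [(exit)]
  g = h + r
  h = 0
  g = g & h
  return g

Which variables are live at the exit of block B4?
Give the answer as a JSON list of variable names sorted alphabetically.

def/use:
  B0 def {g,h,i,r} use ∅
  B1 def {g} use {g}
  B2 def {i,r} use {r}
  B3 def {g,i} use ∅
  B4 def {g} use ∅
  B5 def {g,i} use {g,h}
  B6 def {g,h} use {g,h}
  B7 def {g,r} use {r}
  B8 def {g,i} use ∅
  B9 def {g,h} use {h,r}

Live sets:
  B0: in=∅ out={g,h,r}
  B1: in={g,h,r} out={h,r}
  B2: in={h,r} out={h,r}
  B3: in={h,r} out={g,h,r}
  B4: in={h,r} out={g,h,r}
  B5: in={g,h,r} out={h,r}
  B6: in={g,h,r} out={h,r}
  B7: in={r} out=∅
  B8: in={h,r} out={h,r}
  B9: in={h,r} out=∅

live-out(B4) = ["g", "h", "r"]

Answer: ["g", "h", "r"]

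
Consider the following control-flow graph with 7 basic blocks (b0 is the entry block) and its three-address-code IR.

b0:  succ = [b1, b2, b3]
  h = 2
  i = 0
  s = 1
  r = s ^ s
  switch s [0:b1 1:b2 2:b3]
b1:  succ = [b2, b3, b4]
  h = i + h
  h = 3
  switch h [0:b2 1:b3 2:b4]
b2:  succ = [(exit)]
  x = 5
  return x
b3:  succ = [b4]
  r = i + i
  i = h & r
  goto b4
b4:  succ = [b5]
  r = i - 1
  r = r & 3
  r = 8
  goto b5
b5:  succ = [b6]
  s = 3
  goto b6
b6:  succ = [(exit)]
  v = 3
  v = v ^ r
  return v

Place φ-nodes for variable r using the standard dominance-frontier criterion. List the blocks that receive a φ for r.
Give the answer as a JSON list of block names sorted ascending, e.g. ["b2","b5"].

idom tree: b1←b0 b2←b0 b3←b0 b4←b0 b5←b4 b6←b5
Dom at joins:
  b2: preds {b0,b1}: {b0} ∩ {b0,b1} = {b0}; idom=b0
  b3: preds {b0,b1}: {b0} ∩ {b0,b1} = {b0}; idom=b0
  b4: preds {b1,b3}: {b0,b1} ∩ {b0,b3} = {b0}; idom=b0

DF derivation:
  join b2 pred b0: · stop@b0
  join b2 pred b1: b1 stop@b0
  join b3 pred b0: · stop@b0
  join b3 pred b1: b1 stop@b0
  join b4 pred b1: b1 stop@b0
  join b4 pred b3: b3 stop@b0
  b0: DF=∅
  b1: DF={b2,b3,b4}
  b2: DF=∅
  b3: DF={b4}
  b4: DF=∅
  b5: DF=∅
  b6: DF=∅

φ for r: defs {b0,b3,b4}
  DF⁺ = {b4}

Answer: ["b4"]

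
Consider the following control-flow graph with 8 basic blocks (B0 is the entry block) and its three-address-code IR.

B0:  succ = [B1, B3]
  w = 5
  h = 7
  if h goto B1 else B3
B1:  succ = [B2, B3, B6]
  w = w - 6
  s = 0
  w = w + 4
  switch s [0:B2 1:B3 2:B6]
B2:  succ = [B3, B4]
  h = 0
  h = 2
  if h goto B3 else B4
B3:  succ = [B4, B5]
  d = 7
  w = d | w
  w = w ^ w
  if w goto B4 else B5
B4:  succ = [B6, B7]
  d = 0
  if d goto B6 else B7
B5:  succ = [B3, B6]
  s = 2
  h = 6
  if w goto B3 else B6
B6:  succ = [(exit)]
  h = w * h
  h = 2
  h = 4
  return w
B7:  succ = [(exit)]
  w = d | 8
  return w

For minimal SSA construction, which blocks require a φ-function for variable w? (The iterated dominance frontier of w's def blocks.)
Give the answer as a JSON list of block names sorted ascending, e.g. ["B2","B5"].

Answer: ["B3", "B4", "B6"]

Analysis:
idom tree: B1←B0 B2←B1 B3←B0 B4←B0 B5←B3 B6←B0 B7←B4
Dom at joins:
  B3: preds {B0,B1,B2,B5}: {B0} ∩ {B0,B1} ∩ {B0,B1,B2} ∩ {B0,B3,B5} = {B0}; idom=B0
  B4: preds {B2,B3}: {B0,B1,B2} ∩ {B0,B3} = {B0}; idom=B0
  B6: preds {B1,B4,B5}: {B0,B1} ∩ {B0,B4} ∩ {B0,B3,B5} = {B0}; idom=B0

DF derivation:
  B3←B0: walk · to B0
  B3←B1: walk B1 to B0
  B3←B2: walk B2→B1 to B0
  B3←B5: walk B5→B3 to B0
  B4←B2: walk B2→B1 to B0
  B4←B3: walk B3 to B0
  B6←B1: walk B1 to B0
  B6←B4: walk B4 to B0
  B6←B5: walk B5→B3 to B0
  DF(B0)=∅
  DF(B1)={B3,B4,B6}
  DF(B2)={B3,B4}
  DF(B3)={B3,B4,B6}
  DF(B4)={B6}
  DF(B5)={B3,B6}
  DF(B6)=∅
  DF(B7)=∅

φ for w: defs {B0,B1,B3,B7}
  DF⁺ = {B3,B4,B6}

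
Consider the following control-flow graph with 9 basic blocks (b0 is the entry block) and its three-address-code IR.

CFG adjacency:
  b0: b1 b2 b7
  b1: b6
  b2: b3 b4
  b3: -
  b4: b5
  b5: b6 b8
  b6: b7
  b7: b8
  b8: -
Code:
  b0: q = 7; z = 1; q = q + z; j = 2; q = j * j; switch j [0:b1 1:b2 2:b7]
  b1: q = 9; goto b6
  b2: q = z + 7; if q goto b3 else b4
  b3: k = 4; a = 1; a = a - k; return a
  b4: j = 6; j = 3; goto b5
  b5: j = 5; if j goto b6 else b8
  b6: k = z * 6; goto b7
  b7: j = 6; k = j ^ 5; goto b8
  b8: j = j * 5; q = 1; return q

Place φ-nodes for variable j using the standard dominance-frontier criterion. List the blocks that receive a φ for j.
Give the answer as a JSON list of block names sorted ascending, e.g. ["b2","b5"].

Answer: ["b6", "b7", "b8"]

Working:
idom tree: b1←b0 b2←b0 b3←b2 b4←b2 b5←b4 b6←b0 b7←b0 b8←b0
Dom∩ at merges:
  b6: preds {b1,b5}: {b0,b1} ∩ {b0,b2,b4,b5} = {b0}; idom=b0
  b7: preds {b0,b6}: {b0} ∩ {b0,b6} = {b0}; idom=b0
  b8: preds {b5,b7}: {b0,b2,b4,b5} ∩ {b0,b7} = {b0}; idom=b0

Frontier:
  join b6 pred b1: b1 stop@b0
  join b6 pred b5: b5→b4→b2 stop@b0
  join b7 pred b0: · stop@b0
  join b7 pred b6: b6 stop@b0
  join b8 pred b5: b5→b4→b2 stop@b0
  join b8 pred b7: b7 stop@b0
  b0 → ∅
  b1 → {b6}
  b2 → {b6,b8}
  b3 → ∅
  b4 → {b6,b8}
  b5 → {b6,b8}
  b6 → {b7}
  b7 → {b8}
  b8 → ∅

φ for j: defs {b0,b4,b5,b7,b8}
  DF⁺ = {b6,b7,b8}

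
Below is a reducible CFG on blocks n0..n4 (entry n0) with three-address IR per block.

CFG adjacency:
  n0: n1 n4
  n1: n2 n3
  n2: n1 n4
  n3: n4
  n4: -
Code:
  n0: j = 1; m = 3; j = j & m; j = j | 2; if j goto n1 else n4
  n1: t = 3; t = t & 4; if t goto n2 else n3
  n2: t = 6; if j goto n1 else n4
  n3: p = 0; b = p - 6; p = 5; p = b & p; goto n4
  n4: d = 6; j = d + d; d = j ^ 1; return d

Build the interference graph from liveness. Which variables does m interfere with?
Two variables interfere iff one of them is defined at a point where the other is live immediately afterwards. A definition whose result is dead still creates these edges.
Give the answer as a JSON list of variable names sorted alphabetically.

Answer: ["j"]

Working:
Per-block:
  n0: def={j,m} ue=∅
  n1: def={t} ue=∅
  n2: def={t} ue={j}
  n3: def={b,p} ue=∅
  n4: def={d,j} ue=∅

Backward fixpoint:
  n0: in=∅ out={j}
  n1: in={j} out={j}
  n2: in={j} out={j}
  n3: in=∅ out=∅
  n4: in=∅ out=∅

Interference:
  b: {p}
  d: ∅
  j: {m,t}
  m: {j}
  p: {b}
  t: {j}

N(m) = ["j"]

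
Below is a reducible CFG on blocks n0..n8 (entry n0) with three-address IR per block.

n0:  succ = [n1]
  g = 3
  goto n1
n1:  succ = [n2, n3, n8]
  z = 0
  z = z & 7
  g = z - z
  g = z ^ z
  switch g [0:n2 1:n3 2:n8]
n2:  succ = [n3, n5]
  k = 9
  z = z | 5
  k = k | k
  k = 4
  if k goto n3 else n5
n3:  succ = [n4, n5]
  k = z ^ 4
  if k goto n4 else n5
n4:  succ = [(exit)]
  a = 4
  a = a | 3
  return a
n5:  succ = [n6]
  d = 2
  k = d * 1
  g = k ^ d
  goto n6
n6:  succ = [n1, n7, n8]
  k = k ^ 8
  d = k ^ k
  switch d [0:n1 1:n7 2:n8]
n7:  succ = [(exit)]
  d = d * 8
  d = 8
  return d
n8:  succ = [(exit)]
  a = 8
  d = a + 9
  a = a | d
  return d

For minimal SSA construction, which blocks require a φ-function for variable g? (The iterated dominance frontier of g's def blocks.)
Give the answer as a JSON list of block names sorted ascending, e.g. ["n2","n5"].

idom tree: n1←n0 n2←n1 n3←n1 n4←n3 n5←n1 n6←n5 n7←n6 n8←n1
Dom∩ at merges:
  n1: preds {n0,n6}: {n0} ∩ {n0,n1,n5,n6} = {n0}; idom=n0
  n3: preds {n1,n2}: {n0,n1} ∩ {n0,n1,n2} = {n0,n1}; idom=n1
  n5: preds {n2,n3}: {n0,n1,n2} ∩ {n0,n1,n3} = {n0,n1}; idom=n1
  n8: preds {n1,n6}: {n0,n1} ∩ {n0,n1,n5,n6} = {n0,n1}; idom=n1

DF walk-up:
  n1←n0: walk · to n0
  n1←n6: walk n6→n5→n1 to n0
  n3←n1: walk · to n1
  n3←n2: walk n2 to n1
  n5←n2: walk n2 to n1
  n5←n3: walk n3 to n1
  n8←n1: walk · to n1
  n8←n6: walk n6→n5 to n1
  n0: DF=∅
  n1: DF={n1}
  n2: DF={n3,n5}
  n3: DF={n5}
  n4: DF=∅
  n5: DF={n1,n8}
  n6: DF={n1,n8}
  n7: DF=∅
  n8: DF=∅

φ for g: defs {n0,n1,n5}
  DF⁺ = {n1,n8}

Answer: ["n1", "n8"]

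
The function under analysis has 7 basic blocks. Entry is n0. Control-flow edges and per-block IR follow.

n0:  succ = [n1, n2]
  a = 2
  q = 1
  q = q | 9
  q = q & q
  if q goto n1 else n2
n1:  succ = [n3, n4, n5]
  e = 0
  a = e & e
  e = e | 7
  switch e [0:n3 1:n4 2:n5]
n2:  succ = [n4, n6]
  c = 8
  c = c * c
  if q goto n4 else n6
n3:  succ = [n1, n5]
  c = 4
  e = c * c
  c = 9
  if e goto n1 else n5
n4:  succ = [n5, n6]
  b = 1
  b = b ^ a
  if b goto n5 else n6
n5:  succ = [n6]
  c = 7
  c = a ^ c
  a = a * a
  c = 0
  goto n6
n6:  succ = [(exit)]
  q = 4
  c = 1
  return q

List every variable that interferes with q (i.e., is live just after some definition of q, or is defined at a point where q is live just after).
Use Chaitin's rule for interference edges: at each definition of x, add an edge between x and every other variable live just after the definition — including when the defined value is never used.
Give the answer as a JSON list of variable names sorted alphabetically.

Block summaries:
  n0 def {a,q} use ∅
  n1 def {a,e} use ∅
  n2 def {c} use {q}
  n3 def {c,e} use ∅
  n4 def {b} use {a}
  n5 def {a,c} use {a}
  n6 def {c,q} use ∅

Live sets:
  n0: in=∅ out={a,q}
  n1: in=∅ out={a}
  n2: in={a,q} out={a}
  n3: in={a} out={a}
  n4: in={a} out={a}
  n5: in={a} out=∅
  n6: in=∅ out=∅

Conflict graph:
  a: {b,c,e,q}
  b: {a}
  c: {a,e,q}
  e: {a,c}
  q: {a,c}

N(q) = ["a", "c"]

Answer: ["a", "c"]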